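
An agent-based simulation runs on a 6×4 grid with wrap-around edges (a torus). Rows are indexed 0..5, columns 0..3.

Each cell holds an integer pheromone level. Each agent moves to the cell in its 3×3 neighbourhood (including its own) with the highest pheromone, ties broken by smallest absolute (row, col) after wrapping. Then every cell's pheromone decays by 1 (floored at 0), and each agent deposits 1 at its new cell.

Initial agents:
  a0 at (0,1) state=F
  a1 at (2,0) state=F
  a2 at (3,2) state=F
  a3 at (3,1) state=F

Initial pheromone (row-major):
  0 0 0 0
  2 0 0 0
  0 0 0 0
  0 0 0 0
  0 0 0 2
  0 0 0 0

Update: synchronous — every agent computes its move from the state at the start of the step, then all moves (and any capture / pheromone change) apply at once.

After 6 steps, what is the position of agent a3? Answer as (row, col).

(1, 0)

t=1: a0@(1,0) a1@(1,0) a2@(4,3) a3@(2,0) | pheromone: 0 0 0 0 / 3 0 0 0 / 1 0 0 0 / 0 0 0 0 / 0 0 0 2 / 0 0 0 0
t=2: a0@(1,0) a1@(1,0) a2@(4,3) a3@(1,0) | pheromone: 0 0 0 0 / 5 0 0 0 / 0 0 0 0 / 0 0 0 0 / 0 0 0 2 / 0 0 0 0
t=3: a0@(1,0) a1@(1,0) a2@(4,3) a3@(1,0) | pheromone: 0 0 0 0 / 7 0 0 0 / 0 0 0 0 / 0 0 0 0 / 0 0 0 2 / 0 0 0 0
t=4: a0@(1,0) a1@(1,0) a2@(4,3) a3@(1,0) | pheromone: 0 0 0 0 / 9 0 0 0 / 0 0 0 0 / 0 0 0 0 / 0 0 0 2 / 0 0 0 0
t=5: a0@(1,0) a1@(1,0) a2@(4,3) a3@(1,0) | pheromone: 0 0 0 0 / 11 0 0 0 / 0 0 0 0 / 0 0 0 0 / 0 0 0 2 / 0 0 0 0
t=6: a0@(1,0) a1@(1,0) a2@(4,3) a3@(1,0) | pheromone: 0 0 0 0 / 13 0 0 0 / 0 0 0 0 / 0 0 0 0 / 0 0 0 2 / 0 0 0 0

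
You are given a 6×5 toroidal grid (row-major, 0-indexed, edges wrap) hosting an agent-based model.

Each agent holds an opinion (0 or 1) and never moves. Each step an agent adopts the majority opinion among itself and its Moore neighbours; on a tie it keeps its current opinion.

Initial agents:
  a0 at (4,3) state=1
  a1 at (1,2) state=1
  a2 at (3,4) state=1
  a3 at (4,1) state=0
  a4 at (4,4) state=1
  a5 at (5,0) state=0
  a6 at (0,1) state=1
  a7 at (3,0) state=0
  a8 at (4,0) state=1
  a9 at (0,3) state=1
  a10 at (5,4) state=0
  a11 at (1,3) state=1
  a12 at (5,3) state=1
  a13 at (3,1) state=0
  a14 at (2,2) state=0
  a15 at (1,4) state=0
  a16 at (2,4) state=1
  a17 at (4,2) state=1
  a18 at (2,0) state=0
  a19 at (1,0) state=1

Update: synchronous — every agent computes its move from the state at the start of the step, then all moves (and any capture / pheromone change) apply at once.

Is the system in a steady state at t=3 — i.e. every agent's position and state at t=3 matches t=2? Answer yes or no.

t=1: a0@(4,3):1 a1@(1,2):1 a2@(3,4):1 a3@(4,1):0 a4@(4,4):1 a5@(5,0):0 a6@(0,1):1 a7@(3,0):0 a8@(4,0):0 a9@(0,3):1 a10@(5,4):1 a11@(1,3):1 a12@(5,3):1 a13@(3,1):0 a14@(2,2):0 a15@(1,4):1 a16@(2,4):1 a17@(4,2):1 a18@(2,0):0 a19@(1,0):1
t=2: a0@(4,3):1 a1@(1,2):1 a2@(3,4):1 a3@(4,1):0 a4@(4,4):1 a5@(5,0):0 a6@(0,1):1 a7@(3,0):0 a8@(4,0):0 a9@(0,3):1 a10@(5,4):1 a11@(1,3):1 a12@(5,3):1 a13@(3,1):0 a14@(2,2):0 a15@(1,4):1 a16@(2,4):1 a17@(4,2):1 a18@(2,0):1 a19@(1,0):1
t=3: (unchanged — steady state)

yes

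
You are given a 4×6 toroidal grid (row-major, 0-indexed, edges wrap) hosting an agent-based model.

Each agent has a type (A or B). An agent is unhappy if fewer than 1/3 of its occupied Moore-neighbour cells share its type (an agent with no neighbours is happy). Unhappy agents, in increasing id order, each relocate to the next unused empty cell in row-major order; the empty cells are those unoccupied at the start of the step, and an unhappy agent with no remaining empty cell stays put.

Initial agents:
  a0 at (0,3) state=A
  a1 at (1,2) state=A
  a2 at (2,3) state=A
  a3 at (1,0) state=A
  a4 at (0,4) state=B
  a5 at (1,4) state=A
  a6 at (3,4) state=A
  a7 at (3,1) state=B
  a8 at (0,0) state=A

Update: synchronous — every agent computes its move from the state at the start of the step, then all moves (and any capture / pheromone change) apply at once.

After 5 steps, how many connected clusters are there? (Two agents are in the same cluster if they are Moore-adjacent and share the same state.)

t=1: a0@(0,3):A a1@(1,2):A a2@(2,3):A a3@(1,0):A a4@(0,1):B a5@(1,4):A a6@(3,4):A a7@(0,2):B a8@(0,0):A
t=2: a0@(0,3):A a1@(1,2):A a2@(2,3):A a3@(1,0):A a4@(0,4):B a5@(1,4):A a6@(3,4):A a7@(0,2):B a8@(0,0):A
t=3: a0@(0,3):A a1@(1,2):A a2@(2,3):A a3@(1,0):A a4@(0,1):B a5@(1,4):A a6@(3,4):A a7@(0,5):B a8@(0,0):A
t=4: a0@(0,3):A a1@(1,2):A a2@(2,3):A a3@(1,0):A a4@(0,2):B a5@(1,4):A a6@(3,4):A a7@(0,4):B a8@(0,0):A
t=5: a0@(0,3):A a1@(1,2):A a2@(2,3):A a3@(1,0):A a4@(0,1):B a5@(1,4):A a6@(3,4):A a7@(0,5):B a8@(0,0):A

4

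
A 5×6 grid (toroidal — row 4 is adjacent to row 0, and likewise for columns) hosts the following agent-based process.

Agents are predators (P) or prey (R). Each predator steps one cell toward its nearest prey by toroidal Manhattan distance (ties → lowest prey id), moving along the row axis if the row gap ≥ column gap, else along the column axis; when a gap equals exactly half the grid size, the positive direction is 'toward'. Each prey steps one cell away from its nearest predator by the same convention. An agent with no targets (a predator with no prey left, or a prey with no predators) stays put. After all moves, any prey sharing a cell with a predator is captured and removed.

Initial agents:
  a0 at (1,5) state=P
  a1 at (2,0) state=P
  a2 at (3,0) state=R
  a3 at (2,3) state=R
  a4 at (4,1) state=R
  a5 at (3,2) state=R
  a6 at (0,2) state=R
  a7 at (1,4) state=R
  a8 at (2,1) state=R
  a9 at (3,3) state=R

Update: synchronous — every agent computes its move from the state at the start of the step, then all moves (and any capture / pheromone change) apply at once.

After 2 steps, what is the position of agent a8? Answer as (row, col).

(2, 1)

t=1: a0@(1,4):P a1@(3,0):P a2@(4,0):R a3@(2,2):R a4@(0,1):R a5@(3,3):R a6@(0,1):R a7@(1,3):R a8@(2,2):R a9@(4,3):R
t=2: a0@(1,3):P a1@(4,0):P a2@(0,0):R a3@(2,1):R a4@(1,1):R a5@(4,3):R a6@(1,1):R a7@(1,2):R a8@(2,1):R a9@(3,3):R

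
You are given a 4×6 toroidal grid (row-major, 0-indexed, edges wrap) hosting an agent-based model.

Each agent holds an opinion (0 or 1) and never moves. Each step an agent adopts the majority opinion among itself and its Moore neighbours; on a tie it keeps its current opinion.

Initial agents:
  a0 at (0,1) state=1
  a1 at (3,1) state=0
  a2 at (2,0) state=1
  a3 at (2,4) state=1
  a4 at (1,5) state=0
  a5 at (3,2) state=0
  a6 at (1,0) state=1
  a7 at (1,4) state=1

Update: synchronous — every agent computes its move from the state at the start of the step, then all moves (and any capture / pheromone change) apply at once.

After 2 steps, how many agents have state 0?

2

t=1: a0@(0,1):1 a1@(3,1):0 a2@(2,0):1 a3@(2,4):1 a4@(1,5):1 a5@(3,2):0 a6@(1,0):1 a7@(1,4):1
t=2: (unchanged — steady state)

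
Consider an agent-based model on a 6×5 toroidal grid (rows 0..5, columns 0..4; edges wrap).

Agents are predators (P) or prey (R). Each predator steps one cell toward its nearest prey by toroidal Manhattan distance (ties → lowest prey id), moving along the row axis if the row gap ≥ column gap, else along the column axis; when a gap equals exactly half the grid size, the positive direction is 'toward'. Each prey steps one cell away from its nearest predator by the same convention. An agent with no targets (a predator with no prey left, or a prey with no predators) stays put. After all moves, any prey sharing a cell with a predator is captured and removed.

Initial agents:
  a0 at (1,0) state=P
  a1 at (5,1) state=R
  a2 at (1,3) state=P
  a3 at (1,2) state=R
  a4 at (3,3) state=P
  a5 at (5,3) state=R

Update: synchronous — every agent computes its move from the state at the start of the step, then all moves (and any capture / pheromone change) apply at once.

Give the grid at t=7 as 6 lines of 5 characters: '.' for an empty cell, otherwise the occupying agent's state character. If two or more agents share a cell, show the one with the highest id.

t=1: a0@(1,1):P a1@(4,1):R a2@(1,2):P a4@(4,3):P
t=2: a0@(2,1):P a1@(4,0):R a2@(2,2):P a4@(4,2):P
t=3: a0@(3,1):P a1@(4,4):R a2@(3,2):P a4@(4,1):P
t=4: a0@(3,0):P a1@(4,3):R a2@(3,3):P a4@(4,0):P
t=5: a0@(3,4):P a1@(5,3):R a2@(4,3):P a4@(4,4):P
t=6: a0@(4,4):P a1@(0,3):R a2@(5,3):P a4@(5,4):P
t=7: a0@(5,4):P a1@(1,3):R a2@(0,3):P a4@(0,4):P

...PP
...R.
.....
.....
.....
....P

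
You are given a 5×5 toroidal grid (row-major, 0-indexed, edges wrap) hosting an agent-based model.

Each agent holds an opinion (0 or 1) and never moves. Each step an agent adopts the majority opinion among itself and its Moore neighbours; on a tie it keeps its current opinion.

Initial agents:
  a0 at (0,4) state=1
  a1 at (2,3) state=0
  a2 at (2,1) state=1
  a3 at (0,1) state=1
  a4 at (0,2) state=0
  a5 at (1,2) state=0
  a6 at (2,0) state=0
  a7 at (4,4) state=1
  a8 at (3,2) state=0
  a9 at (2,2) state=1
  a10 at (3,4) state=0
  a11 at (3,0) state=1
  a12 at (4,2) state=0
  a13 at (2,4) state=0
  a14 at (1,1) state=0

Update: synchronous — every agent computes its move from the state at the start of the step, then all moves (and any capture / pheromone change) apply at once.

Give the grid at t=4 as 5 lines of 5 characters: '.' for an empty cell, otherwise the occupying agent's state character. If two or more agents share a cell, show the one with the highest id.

.00.1
.00..
00000
0.0.0
..0.1

t=1: a0@(0,4):1 a1@(2,3):0 a2@(2,1):0 a3@(0,1):0 a4@(0,2):0 a5@(1,2):0 a6@(2,0):0 a7@(4,4):1 a8@(3,2):0 a9@(2,2):0 a10@(3,4):0 a11@(3,0):1 a12@(4,2):0 a13@(2,4):0 a14@(1,1):0
t=2: a0@(0,4):1 a1@(2,3):0 a2@(2,1):0 a3@(0,1):0 a4@(0,2):0 a5@(1,2):0 a6@(2,0):0 a7@(4,4):1 a8@(3,2):0 a9@(2,2):0 a10@(3,4):0 a11@(3,0):0 a12@(4,2):0 a13@(2,4):0 a14@(1,1):0
t=3: (unchanged — steady state)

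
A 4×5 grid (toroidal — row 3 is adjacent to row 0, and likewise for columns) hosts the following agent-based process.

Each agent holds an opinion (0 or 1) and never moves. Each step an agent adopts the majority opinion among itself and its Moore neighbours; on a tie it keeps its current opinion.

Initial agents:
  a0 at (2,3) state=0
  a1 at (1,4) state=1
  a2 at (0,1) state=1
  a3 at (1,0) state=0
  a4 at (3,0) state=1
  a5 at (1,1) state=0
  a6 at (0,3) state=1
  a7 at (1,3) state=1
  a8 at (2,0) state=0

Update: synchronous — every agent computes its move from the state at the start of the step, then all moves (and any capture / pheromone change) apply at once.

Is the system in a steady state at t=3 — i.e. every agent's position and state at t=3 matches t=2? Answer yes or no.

t=1: a0@(2,3):1 a1@(1,4):1 a2@(0,1):1 a3@(1,0):0 a4@(3,0):1 a5@(1,1):0 a6@(0,3):1 a7@(1,3):1 a8@(2,0):0
t=2: (unchanged — steady state)

yes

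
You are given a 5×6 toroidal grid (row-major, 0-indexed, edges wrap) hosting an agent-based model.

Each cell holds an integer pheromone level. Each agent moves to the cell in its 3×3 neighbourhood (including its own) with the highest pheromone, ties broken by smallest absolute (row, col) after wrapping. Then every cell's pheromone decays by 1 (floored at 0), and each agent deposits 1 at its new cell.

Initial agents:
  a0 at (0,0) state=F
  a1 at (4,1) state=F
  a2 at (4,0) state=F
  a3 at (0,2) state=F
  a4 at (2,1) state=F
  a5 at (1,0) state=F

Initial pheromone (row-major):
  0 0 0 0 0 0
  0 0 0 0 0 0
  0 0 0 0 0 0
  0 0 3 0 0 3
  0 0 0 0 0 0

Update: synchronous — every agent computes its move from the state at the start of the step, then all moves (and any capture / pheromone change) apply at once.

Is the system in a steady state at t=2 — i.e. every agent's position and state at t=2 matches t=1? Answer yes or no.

t=1: a0@(0,0) a1@(3,2) a2@(3,5) a3@(0,1) a4@(3,2) a5@(0,0) | pheromone: 2 1 0 0 0 0 / 0 0 0 0 0 0 / 0 0 0 0 0 0 / 0 0 4 0 0 3 / 0 0 0 0 0 0
t=2: a0@(0,0) a1@(3,2) a2@(3,5) a3@(0,0) a4@(3,2) a5@(0,0) | pheromone: 4 0 0 0 0 0 / 0 0 0 0 0 0 / 0 0 0 0 0 0 / 0 0 5 0 0 3 / 0 0 0 0 0 0

no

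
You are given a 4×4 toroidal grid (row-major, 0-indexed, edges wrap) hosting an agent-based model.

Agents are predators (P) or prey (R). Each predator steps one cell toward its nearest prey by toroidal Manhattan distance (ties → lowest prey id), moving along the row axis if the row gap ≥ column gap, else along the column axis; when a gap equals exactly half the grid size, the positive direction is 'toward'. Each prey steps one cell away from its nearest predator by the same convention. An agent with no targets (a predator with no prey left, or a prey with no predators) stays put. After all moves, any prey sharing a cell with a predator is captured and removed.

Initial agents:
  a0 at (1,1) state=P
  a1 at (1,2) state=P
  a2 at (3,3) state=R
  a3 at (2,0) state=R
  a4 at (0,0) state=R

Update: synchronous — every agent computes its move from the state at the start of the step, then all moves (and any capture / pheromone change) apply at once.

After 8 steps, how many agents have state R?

3

t=1: a0@(2,1):P a1@(2,2):P a2@(2,3):R a3@(3,0):R a4@(3,0):R
t=2: a0@(2,2):P a1@(2,3):P a2@(2,0):R a3@(0,0):R a4@(0,0):R
t=3: a0@(2,3):P a1@(2,0):P a2@(2,1):R a3@(3,0):R a4@(3,0):R
t=4: a0@(2,0):P a1@(2,1):P a2@(2,2):R a3@(0,0):R a4@(0,0):R
t=5: a0@(2,1):P a1@(2,2):P a2@(2,3):R a3@(3,0):R a4@(3,0):R
t=6: a0@(2,2):P a1@(2,3):P a2@(2,0):R a3@(0,0):R a4@(0,0):R
t=7: a0@(2,3):P a1@(2,0):P a2@(2,1):R a3@(3,0):R a4@(3,0):R
t=8: a0@(2,0):P a1@(2,1):P a2@(2,2):R a3@(0,0):R a4@(0,0):R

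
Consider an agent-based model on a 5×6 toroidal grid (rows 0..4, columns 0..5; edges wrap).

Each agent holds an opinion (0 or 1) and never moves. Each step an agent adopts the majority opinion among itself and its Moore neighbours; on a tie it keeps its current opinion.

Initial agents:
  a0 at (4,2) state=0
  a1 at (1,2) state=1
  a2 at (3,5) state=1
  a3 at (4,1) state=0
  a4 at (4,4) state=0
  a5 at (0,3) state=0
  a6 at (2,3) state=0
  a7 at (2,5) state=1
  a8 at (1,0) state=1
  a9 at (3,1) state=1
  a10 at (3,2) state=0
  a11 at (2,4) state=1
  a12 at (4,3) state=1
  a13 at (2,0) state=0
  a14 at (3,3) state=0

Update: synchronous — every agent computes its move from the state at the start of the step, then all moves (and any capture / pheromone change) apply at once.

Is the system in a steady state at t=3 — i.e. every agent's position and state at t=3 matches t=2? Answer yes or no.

t=1: a0@(4,2):0 a1@(1,2):0 a2@(3,5):1 a3@(4,1):0 a4@(4,4):0 a5@(0,3):0 a6@(2,3):0 a7@(2,5):1 a8@(1,0):1 a9@(3,1):0 a10@(3,2):0 a11@(2,4):1 a12@(4,3):0 a13@(2,0):1 a14@(3,3):0
t=2: (unchanged — steady state)

yes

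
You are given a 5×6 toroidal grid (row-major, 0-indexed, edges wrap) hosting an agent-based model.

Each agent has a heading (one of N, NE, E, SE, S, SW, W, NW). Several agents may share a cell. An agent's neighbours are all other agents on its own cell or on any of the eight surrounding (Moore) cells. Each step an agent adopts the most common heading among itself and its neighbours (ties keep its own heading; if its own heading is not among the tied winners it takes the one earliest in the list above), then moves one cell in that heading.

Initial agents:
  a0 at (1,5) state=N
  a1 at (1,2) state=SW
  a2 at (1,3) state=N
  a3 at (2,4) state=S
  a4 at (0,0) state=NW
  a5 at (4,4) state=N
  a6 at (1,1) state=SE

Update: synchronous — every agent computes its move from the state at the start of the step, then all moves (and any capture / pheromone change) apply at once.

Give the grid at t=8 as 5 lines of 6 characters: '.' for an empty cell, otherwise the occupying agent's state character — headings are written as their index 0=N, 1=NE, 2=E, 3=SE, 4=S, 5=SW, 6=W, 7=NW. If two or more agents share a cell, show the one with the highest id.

......
....0.
0..0.0
...0.0
....0.

t=1: a0@(0,5):N a1@(2,1):SW a2@(0,3):N a3@(1,4):N a4@(4,5):NW a5@(3,4):N a6@(2,2):SE
t=2: a0@(4,5):N a1@(3,0):SW a2@(4,3):N a3@(0,4):N a4@(3,5):N a5@(2,4):N a6@(3,3):SE
t=3: a0@(3,5):N a1@(2,0):N a2@(3,3):N a3@(4,4):N a4@(2,5):N a5@(1,4):N a6@(2,3):N
t=4: a0@(2,5):N a1@(1,0):N a2@(2,3):N a3@(3,4):N a4@(1,5):N a5@(0,4):N a6@(1,3):N
t=5: a0@(1,5):N a1@(0,0):N a2@(1,3):N a3@(2,4):N a4@(0,5):N a5@(4,4):N a6@(0,3):N
t=6: a0@(0,5):N a1@(4,0):N a2@(0,3):N a3@(1,4):N a4@(4,5):N a5@(3,4):N a6@(4,3):N
t=7: a0@(4,5):N a1@(3,0):N a2@(4,3):N a3@(0,4):N a4@(3,5):N a5@(2,4):N a6@(3,3):N
t=8: a0@(3,5):N a1@(2,0):N a2@(3,3):N a3@(4,4):N a4@(2,5):N a5@(1,4):N a6@(2,3):N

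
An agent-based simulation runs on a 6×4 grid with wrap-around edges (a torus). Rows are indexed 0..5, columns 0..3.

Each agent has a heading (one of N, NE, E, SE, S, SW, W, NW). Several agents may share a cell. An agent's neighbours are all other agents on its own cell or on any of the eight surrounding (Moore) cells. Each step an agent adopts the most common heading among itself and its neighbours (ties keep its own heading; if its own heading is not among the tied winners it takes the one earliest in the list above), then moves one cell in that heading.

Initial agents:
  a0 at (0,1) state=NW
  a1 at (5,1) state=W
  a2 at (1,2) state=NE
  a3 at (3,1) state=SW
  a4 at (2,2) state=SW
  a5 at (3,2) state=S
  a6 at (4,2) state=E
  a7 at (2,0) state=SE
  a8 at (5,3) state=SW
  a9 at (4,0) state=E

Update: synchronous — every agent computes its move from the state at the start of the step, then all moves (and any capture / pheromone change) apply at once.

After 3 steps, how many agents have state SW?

t=1: a0@(5,0):NW a1@(5,2):E a2@(0,3):NE a3@(4,0):SW a4@(3,1):SW a5@(4,1):SW a6@(5,1):SW a7@(3,1):SE a8@(5,0):E a9@(5,3):SW
t=2: a0@(0,3):SW a1@(0,1):SW a2@(0,0):E a3@(5,3):SW a4@(4,0):SW a5@(5,0):SW a6@(0,0):SW a7@(4,0):SW a8@(0,3):SW a9@(0,2):SW
t=3: a0@(1,2):SW a1@(1,0):SW a2@(1,3):SW a3@(0,2):SW a4@(5,3):SW a5@(0,3):SW a6@(1,3):SW a7@(5,3):SW a8@(1,2):SW a9@(1,1):SW

10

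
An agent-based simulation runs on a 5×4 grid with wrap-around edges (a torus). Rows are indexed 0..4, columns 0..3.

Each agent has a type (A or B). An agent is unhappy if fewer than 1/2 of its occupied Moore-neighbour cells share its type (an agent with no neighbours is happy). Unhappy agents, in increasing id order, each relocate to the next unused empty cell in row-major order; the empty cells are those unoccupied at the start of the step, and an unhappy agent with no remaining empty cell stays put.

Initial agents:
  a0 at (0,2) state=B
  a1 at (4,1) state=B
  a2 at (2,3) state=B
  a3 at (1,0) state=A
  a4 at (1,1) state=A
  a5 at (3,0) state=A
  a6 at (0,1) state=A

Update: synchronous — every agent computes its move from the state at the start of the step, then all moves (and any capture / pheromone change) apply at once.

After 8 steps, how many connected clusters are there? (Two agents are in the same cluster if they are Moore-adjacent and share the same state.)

2

t=1: a0@(0,0):B a1@(0,3):B a2@(1,2):B a3@(1,0):A a4@(1,1):A a5@(1,3):A a6@(0,1):A
t=2: a0@(0,2):B a1@(0,3):B a2@(2,0):B a3@(1,0):A a4@(1,1):A a5@(2,1):A a6@(0,1):A
t=3: a0@(0,0):B a1@(0,3):B a2@(1,2):B a3@(1,0):A a4@(1,1):A a5@(2,1):A a6@(0,1):A
t=4: a0@(0,2):B a1@(0,3):B a2@(1,3):B a3@(1,0):A a4@(1,1):A a5@(2,1):A a6@(0,1):A
t=5: (unchanged — steady state)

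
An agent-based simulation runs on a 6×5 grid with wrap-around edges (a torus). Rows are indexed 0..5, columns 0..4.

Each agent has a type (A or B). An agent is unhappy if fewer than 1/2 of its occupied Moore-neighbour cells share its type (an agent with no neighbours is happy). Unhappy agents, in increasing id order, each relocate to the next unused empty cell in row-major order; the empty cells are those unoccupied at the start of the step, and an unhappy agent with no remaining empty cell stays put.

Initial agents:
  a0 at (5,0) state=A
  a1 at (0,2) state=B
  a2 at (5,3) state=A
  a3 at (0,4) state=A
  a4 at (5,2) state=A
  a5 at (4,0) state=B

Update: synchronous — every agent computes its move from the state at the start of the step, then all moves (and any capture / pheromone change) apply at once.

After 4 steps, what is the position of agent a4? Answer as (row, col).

(5, 2)

t=1: a0@(5,0):A a1@(0,0):B a2@(5,3):A a3@(0,4):A a4@(5,2):A a5@(0,1):B
t=2: a0@(0,2):A a1@(0,3):B a2@(5,3):A a3@(0,4):A a4@(5,2):A a5@(1,0):B
t=3: a0@(0,2):A a1@(0,0):B a2@(5,3):A a3@(0,1):A a4@(5,2):A a5@(1,1):B
t=4: a0@(0,2):A a1@(0,0):B a2@(5,3):A a3@(0,1):A a4@(5,2):A a5@(0,3):B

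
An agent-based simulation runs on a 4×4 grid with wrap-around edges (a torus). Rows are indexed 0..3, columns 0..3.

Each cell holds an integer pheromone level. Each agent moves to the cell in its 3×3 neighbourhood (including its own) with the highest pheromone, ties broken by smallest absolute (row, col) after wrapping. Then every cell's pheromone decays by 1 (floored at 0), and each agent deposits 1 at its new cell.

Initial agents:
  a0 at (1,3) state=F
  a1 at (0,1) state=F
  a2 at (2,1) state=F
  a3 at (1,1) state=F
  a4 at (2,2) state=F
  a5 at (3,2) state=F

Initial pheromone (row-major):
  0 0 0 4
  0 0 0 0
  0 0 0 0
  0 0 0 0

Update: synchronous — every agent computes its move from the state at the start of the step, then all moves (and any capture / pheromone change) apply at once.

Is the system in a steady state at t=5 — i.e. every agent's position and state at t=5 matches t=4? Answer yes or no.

yes

t=1: a0@(0,3) a1@(0,0) a2@(1,0) a3@(0,0) a4@(1,1) a5@(0,3) | pheromone: 2 0 0 5 / 1 1 0 0 / 0 0 0 0 / 0 0 0 0
t=2: a0@(0,3) a1@(0,3) a2@(0,3) a3@(0,3) a4@(0,0) a5@(0,3) | pheromone: 2 0 0 9 / 0 0 0 0 / 0 0 0 0 / 0 0 0 0
t=3: a0@(0,3) a1@(0,3) a2@(0,3) a3@(0,3) a4@(0,3) a5@(0,3) | pheromone: 1 0 0 14 / 0 0 0 0 / 0 0 0 0 / 0 0 0 0
t=4: a0@(0,3) a1@(0,3) a2@(0,3) a3@(0,3) a4@(0,3) a5@(0,3) | pheromone: 0 0 0 19 / 0 0 0 0 / 0 0 0 0 / 0 0 0 0
t=5: a0@(0,3) a1@(0,3) a2@(0,3) a3@(0,3) a4@(0,3) a5@(0,3) | pheromone: 0 0 0 24 / 0 0 0 0 / 0 0 0 0 / 0 0 0 0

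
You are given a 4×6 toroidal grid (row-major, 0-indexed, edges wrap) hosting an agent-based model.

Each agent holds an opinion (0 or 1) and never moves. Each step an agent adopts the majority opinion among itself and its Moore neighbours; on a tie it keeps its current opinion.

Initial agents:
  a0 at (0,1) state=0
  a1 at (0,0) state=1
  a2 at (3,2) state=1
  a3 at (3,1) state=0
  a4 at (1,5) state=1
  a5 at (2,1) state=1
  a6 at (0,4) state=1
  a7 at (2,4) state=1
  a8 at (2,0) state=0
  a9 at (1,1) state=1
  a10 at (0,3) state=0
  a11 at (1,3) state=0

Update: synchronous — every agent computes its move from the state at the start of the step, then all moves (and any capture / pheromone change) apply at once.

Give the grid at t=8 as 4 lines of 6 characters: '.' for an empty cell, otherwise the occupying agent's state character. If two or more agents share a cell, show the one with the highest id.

t=1: a0@(0,1):1 a1@(0,0):1 a2@(3,2):0 a3@(3,1):0 a4@(1,5):1 a5@(2,1):1 a6@(0,4):1 a7@(2,4):1 a8@(2,0):1 a9@(1,1):1 a10@(0,3):0 a11@(1,3):0
t=2: a0@(0,1):1 a1@(0,0):1 a2@(3,2):0 a3@(3,1):1 a4@(1,5):1 a5@(2,1):1 a6@(0,4):1 a7@(2,4):1 a8@(2,0):1 a9@(1,1):1 a10@(0,3):0 a11@(1,3):0
t=3: a0@(0,1):1 a1@(0,0):1 a2@(3,2):1 a3@(3,1):1 a4@(1,5):1 a5@(2,1):1 a6@(0,4):1 a7@(2,4):1 a8@(2,0):1 a9@(1,1):1 a10@(0,3):0 a11@(1,3):0
t=4: (unchanged — steady state)

11.01.
.1.0.1
11..1.
.11...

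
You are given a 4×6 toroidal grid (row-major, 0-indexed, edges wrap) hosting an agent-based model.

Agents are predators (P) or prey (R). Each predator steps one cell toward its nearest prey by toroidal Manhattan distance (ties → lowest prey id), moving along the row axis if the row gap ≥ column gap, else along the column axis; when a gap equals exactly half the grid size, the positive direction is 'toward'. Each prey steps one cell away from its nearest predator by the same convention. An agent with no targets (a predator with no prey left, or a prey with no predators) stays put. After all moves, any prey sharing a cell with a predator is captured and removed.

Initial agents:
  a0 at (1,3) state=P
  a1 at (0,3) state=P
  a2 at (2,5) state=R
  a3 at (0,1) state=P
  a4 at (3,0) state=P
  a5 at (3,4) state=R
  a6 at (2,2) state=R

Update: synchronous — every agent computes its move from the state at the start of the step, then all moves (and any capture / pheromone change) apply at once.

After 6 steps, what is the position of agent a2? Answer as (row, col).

t=1: a0@(2,3):P a1@(3,3):P a2@(1,5):R a3@(1,1):P a4@(2,0):P a5@(2,4):R a6@(3,2):R
t=2: a0@(2,4):P a1@(3,2):P a2@(1,4):R a3@(1,0):P a4@(1,0):P a5@(2,5):R a6@(3,1):R
t=3: a0@(1,4):P a1@(3,1):P a2@(0,4):R a3@(1,5):P a4@(1,5):P a5@(2,0):R a6@(3,0):R
t=4: a0@(0,4):P a1@(3,0):P a2@(3,4):R a3@(0,5):P a4@(0,5):P a5@(1,0):R a6@(3,5):R
t=5: a0@(3,4):P a1@(3,5):P a2@(2,4):R a3@(3,5):P a4@(3,5):P a5@(0,0):R
t=6: a0@(2,4):P a1@(2,5):P a2@(1,4):R a3@(2,5):P a4@(2,5):P a5@(1,0):R

(1, 4)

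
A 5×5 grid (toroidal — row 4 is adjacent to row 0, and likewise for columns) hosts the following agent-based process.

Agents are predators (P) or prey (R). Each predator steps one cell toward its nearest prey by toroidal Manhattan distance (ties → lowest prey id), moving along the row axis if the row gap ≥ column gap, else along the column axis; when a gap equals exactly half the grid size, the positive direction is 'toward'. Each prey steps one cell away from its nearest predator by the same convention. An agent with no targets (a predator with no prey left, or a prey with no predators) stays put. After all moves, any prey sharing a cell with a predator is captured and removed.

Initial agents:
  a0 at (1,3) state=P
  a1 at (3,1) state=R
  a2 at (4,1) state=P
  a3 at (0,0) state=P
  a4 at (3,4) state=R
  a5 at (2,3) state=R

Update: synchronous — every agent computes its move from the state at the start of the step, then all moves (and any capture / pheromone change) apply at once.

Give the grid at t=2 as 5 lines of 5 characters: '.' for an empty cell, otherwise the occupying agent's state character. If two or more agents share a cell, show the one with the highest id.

.....
.R...
.P...
...P.
...RP

t=1: a0@(2,3):P a1@(2,1):R a2@(3,1):P a3@(4,0):P a4@(4,4):R a5@(3,3):R
t=2: a0@(3,3):P a1@(1,1):R a2@(2,1):P a3@(4,4):P a4@(4,3):R a5@(4,3):R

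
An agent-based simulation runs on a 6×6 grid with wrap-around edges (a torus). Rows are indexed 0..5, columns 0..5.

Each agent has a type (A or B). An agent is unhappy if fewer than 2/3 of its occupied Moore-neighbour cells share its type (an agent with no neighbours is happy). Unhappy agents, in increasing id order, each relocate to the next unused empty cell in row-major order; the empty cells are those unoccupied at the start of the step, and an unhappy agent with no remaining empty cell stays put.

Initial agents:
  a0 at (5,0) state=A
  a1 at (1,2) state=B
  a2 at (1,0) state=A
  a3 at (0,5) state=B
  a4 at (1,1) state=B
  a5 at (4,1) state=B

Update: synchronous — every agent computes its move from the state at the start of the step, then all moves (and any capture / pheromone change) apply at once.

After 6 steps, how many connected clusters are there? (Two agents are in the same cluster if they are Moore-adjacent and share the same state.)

3

t=1: a0@(0,0):A a1@(1,2):B a2@(0,1):A a3@(0,2):B a4@(0,3):B a5@(0,4):B
t=2: a0@(0,0):A a1@(1,2):B a2@(0,5):A a3@(0,2):B a4@(0,3):B a5@(0,4):B
t=3: a0@(0,0):A a1@(1,2):B a2@(0,1):A a3@(0,2):B a4@(0,3):B a5@(1,0):B
t=4: a0@(0,4):A a1@(1,2):B a2@(0,5):A a3@(0,2):B a4@(0,3):B a5@(1,1):B
t=5: a0@(0,0):A a1@(1,2):B a2@(0,5):A a3@(0,2):B a4@(0,3):B a5@(1,1):B
t=6: a0@(0,1):A a1@(1,2):B a2@(0,5):A a3@(0,2):B a4@(0,3):B a5@(1,1):B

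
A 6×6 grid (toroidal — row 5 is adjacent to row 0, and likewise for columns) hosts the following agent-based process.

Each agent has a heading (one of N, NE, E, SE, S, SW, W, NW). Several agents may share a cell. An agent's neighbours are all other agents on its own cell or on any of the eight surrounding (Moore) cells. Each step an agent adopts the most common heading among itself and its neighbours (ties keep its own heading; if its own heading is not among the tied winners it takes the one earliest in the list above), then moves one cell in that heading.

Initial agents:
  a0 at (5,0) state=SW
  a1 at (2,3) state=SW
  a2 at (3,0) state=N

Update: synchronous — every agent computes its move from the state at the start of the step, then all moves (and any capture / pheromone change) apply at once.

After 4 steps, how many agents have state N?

1

t=1: a0@(0,5):SW a1@(3,2):SW a2@(2,0):N
t=2: a0@(1,4):SW a1@(4,1):SW a2@(1,0):N
t=3: a0@(2,3):SW a1@(5,0):SW a2@(0,0):N
t=4: a0@(3,2):SW a1@(0,5):SW a2@(5,0):N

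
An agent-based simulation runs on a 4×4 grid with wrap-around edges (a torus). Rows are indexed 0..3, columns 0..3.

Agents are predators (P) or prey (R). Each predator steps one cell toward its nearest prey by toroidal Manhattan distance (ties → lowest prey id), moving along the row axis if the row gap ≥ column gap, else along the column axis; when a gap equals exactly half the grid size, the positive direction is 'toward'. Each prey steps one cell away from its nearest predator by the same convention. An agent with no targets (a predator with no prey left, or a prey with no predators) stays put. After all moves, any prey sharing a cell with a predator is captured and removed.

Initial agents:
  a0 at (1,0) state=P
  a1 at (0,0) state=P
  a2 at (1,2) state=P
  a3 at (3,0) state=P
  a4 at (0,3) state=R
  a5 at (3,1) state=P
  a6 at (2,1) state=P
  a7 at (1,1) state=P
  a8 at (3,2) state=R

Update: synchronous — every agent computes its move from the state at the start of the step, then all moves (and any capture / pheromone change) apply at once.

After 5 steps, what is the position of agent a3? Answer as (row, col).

(0, 0)

t=1: a0@(0,0):P a1@(0,3):P a2@(0,2):P a3@(0,0):P a5@(3,2):P a6@(3,1):P a7@(1,2):P a8@(3,3):R
t=2: a0@(3,0):P a1@(3,3):P a2@(3,2):P a3@(3,0):P a5@(3,3):P a6@(3,2):P a7@(2,2):P a8@(2,3):R
t=3: a0@(2,0):P a1@(2,3):P a2@(2,2):P a3@(2,0):P a5@(2,3):P a6@(2,2):P a7@(2,3):P a8@(1,3):R
t=4: a0@(1,0):P a1@(1,3):P a2@(1,2):P a3@(1,0):P a5@(1,3):P a6@(1,2):P a7@(1,3):P a8@(0,3):R
t=5: a0@(0,0):P a1@(0,3):P a2@(0,2):P a3@(0,0):P a5@(0,3):P a6@(0,2):P a7@(0,3):P a8@(3,3):R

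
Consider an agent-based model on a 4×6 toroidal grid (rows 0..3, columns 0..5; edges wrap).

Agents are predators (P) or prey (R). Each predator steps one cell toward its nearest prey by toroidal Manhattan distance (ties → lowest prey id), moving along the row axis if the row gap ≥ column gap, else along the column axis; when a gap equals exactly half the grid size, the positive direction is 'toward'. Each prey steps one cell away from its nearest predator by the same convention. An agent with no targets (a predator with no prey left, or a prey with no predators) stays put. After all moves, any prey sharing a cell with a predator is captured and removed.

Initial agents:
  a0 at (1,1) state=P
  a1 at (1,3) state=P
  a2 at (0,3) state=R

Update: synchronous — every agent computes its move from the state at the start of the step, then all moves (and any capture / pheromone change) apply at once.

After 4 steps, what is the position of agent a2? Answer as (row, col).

t=1: a0@(1,2):P a1@(0,3):P a2@(3,3):R
t=2: a0@(2,2):P a1@(3,3):P a2@(2,3):R
t=3: a0@(2,3):P a1@(2,3):P a2@(2,4):R
t=4: a0@(2,4):P a1@(2,4):P a2@(2,5):R

(2, 5)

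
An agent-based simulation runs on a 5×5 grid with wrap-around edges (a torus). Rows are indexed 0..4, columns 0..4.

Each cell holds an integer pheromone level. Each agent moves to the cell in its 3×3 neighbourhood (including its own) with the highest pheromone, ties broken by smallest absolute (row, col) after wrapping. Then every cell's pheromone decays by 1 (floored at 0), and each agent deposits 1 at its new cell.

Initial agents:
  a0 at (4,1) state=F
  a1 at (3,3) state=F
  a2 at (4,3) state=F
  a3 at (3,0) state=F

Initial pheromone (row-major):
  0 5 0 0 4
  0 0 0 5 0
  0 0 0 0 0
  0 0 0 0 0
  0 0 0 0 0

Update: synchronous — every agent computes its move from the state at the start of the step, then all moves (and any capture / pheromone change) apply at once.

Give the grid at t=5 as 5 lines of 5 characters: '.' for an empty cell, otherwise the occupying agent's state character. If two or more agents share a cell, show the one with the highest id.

t=1: a0@(0,1) a1@(2,2) a2@(0,4) a3@(2,0) | pheromone: 0 5 0 0 4 / 0 0 0 4 0 / 1 0 1 0 0 / 0 0 0 0 0 / 0 0 0 0 0
t=2: a0@(0,1) a1@(1,3) a2@(0,4) a3@(2,0) | pheromone: 0 5 0 0 4 / 0 0 0 4 0 / 1 0 0 0 0 / 0 0 0 0 0 / 0 0 0 0 0
t=3: a0@(0,1) a1@(0,4) a2@(0,4) a3@(2,0) | pheromone: 0 5 0 0 5 / 0 0 0 3 0 / 1 0 0 0 0 / 0 0 0 0 0 / 0 0 0 0 0
t=4: a0@(0,1) a1@(0,4) a2@(0,4) a3@(2,0) | pheromone: 0 5 0 0 6 / 0 0 0 2 0 / 1 0 0 0 0 / 0 0 0 0 0 / 0 0 0 0 0
t=5: a0@(0,1) a1@(0,4) a2@(0,4) a3@(2,0) | pheromone: 0 5 0 0 7 / 0 0 0 1 0 / 1 0 0 0 0 / 0 0 0 0 0 / 0 0 0 0 0

.F..F
.....
F....
.....
.....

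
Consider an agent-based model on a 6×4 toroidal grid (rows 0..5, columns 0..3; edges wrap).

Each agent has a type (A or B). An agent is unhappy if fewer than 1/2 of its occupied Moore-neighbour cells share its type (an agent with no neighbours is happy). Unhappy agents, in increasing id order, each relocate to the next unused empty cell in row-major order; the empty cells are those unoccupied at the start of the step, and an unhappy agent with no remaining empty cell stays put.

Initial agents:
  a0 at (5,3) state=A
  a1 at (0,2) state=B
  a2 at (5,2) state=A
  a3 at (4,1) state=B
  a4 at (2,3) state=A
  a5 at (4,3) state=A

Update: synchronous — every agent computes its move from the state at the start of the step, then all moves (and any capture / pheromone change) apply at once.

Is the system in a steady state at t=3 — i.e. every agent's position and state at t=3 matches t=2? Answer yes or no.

yes

t=1: a0@(5,3):A a1@(0,0):B a2@(5,2):A a3@(0,1):B a4@(2,3):A a5@(4,3):A
t=2: (unchanged — steady state)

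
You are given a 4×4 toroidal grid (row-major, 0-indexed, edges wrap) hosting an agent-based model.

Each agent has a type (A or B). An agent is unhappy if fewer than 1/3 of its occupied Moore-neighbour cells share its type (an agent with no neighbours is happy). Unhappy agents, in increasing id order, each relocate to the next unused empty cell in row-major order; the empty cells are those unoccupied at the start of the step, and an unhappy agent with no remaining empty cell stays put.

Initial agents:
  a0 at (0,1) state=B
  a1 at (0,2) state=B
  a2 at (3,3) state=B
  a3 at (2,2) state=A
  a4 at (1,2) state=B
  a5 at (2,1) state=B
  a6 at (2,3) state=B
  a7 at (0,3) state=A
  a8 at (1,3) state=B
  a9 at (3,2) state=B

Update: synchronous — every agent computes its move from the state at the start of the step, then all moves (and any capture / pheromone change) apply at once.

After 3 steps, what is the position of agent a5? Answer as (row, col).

(2, 1)

t=1: a0@(0,1):B a1@(0,2):B a2@(3,3):B a3@(0,0):A a4@(1,2):B a5@(2,1):B a6@(2,3):B a7@(1,0):A a8@(1,3):B a9@(3,2):B
t=2: a0@(0,1):B a1@(0,2):B a2@(3,3):B a3@(0,3):A a4@(1,2):B a5@(2,1):B a6@(2,3):B a7@(1,1):A a8@(1,3):B a9@(3,2):B
t=3: a0@(0,1):B a1@(0,2):B a2@(3,3):B a3@(0,0):A a4@(1,2):B a5@(2,1):B a6@(2,3):B a7@(1,0):A a8@(1,3):B a9@(3,2):B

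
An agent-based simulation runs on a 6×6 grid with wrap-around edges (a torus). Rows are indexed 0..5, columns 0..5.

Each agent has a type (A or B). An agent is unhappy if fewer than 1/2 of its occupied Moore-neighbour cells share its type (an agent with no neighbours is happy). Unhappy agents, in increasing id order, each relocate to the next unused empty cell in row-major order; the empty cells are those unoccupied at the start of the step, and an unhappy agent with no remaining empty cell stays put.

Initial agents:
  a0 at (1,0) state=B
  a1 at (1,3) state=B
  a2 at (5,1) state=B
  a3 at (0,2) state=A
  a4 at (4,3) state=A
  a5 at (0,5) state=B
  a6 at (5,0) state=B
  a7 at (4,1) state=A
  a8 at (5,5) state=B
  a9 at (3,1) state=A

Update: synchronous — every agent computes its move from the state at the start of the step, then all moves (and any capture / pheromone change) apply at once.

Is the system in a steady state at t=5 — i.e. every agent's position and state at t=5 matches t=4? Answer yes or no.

t=1: a0@(1,0):B a1@(0,0):B a2@(0,1):B a3@(0,3):A a4@(4,3):A a5@(0,5):B a6@(5,0):B a7@(0,4):A a8@(5,5):B a9@(3,1):A
t=2: a0@(1,0):B a1@(0,0):B a2@(0,1):B a3@(0,3):A a4@(4,3):A a5@(0,5):B a6@(5,0):B a7@(0,2):A a8@(5,5):B a9@(3,1):A
t=3: (unchanged — steady state)

yes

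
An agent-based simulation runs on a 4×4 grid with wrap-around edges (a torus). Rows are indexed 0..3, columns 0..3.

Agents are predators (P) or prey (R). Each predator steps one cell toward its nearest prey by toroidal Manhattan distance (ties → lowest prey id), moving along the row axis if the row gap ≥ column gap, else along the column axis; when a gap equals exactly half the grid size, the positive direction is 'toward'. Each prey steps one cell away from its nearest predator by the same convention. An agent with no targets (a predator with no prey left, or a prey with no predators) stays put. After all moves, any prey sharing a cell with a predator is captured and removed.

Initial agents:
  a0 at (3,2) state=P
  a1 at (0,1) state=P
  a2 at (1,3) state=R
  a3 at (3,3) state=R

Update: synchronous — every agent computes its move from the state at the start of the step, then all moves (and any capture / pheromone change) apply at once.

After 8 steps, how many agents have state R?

2

t=1: a0@(3,3):P a1@(0,2):P a2@(0,3):R a3@(3,0):R
t=2: a0@(0,3):P a1@(0,3):P a2@(1,3):R a3@(3,1):R
t=3: a0@(1,3):P a1@(1,3):P a2@(2,3):R a3@(3,0):R
t=4: a0@(2,3):P a1@(2,3):P a2@(3,3):R a3@(2,0):R
t=5: a0@(3,3):P a1@(3,3):P a2@(0,3):R a3@(2,1):R
t=6: a0@(0,3):P a1@(0,3):P a2@(1,3):R a3@(2,0):R
t=7: a0@(1,3):P a1@(1,3):P a2@(2,3):R a3@(1,0):R
t=8: a0@(2,3):P a1@(2,3):P a2@(3,3):R a3@(1,1):R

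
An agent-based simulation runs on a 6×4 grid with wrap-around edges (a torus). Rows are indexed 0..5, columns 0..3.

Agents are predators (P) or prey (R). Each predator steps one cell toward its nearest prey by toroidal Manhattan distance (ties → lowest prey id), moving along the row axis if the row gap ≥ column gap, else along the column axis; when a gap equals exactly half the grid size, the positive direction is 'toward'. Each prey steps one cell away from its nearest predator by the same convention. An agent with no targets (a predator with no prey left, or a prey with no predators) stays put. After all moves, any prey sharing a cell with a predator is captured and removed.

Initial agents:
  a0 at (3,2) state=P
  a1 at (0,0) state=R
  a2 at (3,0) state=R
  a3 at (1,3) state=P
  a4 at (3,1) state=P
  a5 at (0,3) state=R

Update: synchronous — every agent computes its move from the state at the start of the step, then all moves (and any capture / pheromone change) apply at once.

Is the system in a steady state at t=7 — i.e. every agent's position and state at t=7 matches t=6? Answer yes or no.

t=1: a0@(3,3):P a1@(5,0):R a3@(0,3):P a4@(3,0):P a5@(5,3):R
t=2: a0@(4,3):P a3@(5,3):P a4@(4,0):P
t=3: (unchanged — steady state)

yes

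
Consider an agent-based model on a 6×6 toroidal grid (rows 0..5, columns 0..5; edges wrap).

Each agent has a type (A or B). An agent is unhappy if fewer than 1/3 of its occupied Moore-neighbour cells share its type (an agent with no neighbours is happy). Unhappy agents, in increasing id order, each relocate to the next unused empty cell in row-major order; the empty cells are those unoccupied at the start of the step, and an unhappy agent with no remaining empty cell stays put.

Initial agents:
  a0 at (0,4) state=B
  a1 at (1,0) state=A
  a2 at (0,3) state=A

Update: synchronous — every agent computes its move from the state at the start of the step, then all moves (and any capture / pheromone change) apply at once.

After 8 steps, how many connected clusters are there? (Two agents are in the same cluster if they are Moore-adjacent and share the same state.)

t=1: a0@(0,0):B a1@(1,0):A a2@(0,1):A
t=2: a0@(0,2):B a1@(1,0):A a2@(0,1):A
t=3: a0@(0,0):B a1@(1,0):A a2@(0,1):A
t=4: a0@(0,2):B a1@(1,0):A a2@(0,1):A
t=5: a0@(0,0):B a1@(1,0):A a2@(0,1):A
t=6: a0@(0,2):B a1@(1,0):A a2@(0,1):A
t=7: a0@(0,0):B a1@(1,0):A a2@(0,1):A
t=8: a0@(0,2):B a1@(1,0):A a2@(0,1):A

2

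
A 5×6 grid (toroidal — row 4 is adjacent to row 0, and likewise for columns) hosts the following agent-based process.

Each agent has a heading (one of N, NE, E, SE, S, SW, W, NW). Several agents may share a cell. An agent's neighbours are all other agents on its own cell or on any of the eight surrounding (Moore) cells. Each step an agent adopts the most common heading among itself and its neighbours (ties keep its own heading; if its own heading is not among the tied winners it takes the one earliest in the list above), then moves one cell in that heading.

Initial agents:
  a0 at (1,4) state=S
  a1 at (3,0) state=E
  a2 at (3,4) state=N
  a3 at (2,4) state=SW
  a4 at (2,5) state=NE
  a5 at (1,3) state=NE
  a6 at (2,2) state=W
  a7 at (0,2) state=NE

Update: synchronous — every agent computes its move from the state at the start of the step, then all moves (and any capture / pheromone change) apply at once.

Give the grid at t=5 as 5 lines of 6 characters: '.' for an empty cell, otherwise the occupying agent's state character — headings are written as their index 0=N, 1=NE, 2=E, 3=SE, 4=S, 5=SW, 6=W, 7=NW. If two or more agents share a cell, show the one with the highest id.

.1....
..11..
...11.
....02
......

t=1: a0@(0,5):NE a1@(3,1):E a2@(2,4):N a3@(1,5):NE a4@(1,0):NE a5@(0,4):NE a6@(2,1):W a7@(4,3):NE
t=2: a0@(4,0):NE a1@(3,2):E a2@(1,4):N a3@(0,0):NE a4@(0,1):NE a5@(4,5):NE a6@(2,0):W a7@(3,4):NE
t=3: a0@(3,1):NE a1@(3,3):E a2@(0,4):N a3@(4,1):NE a4@(4,2):NE a5@(3,0):NE a6@(2,5):W a7@(2,5):NE
t=4: a0@(2,2):NE a1@(3,4):E a2@(4,4):N a3@(3,2):NE a4@(3,3):NE a5@(2,1):NE a6@(1,0):NE a7@(1,0):NE
t=5: a0@(1,3):NE a1@(3,5):E a2@(3,4):N a3@(2,3):NE a4@(2,4):NE a5@(1,2):NE a6@(0,1):NE a7@(0,1):NE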